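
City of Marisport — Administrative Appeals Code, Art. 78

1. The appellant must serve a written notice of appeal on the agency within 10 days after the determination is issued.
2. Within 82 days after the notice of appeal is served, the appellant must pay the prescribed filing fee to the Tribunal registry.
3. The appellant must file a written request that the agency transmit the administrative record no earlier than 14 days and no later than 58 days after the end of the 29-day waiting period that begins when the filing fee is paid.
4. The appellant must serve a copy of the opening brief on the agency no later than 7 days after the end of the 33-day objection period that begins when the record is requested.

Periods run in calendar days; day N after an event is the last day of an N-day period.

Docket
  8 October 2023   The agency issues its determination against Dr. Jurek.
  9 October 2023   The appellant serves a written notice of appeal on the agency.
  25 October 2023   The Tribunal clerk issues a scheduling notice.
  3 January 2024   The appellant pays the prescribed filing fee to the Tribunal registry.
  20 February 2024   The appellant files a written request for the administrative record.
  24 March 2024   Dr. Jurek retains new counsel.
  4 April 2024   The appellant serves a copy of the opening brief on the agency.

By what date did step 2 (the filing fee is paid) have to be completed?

30 December 2023

Step 2 runs from 9 October 2023, when the notice of appeal is served. 82 days after 9 October 2023 is 30 December 2023.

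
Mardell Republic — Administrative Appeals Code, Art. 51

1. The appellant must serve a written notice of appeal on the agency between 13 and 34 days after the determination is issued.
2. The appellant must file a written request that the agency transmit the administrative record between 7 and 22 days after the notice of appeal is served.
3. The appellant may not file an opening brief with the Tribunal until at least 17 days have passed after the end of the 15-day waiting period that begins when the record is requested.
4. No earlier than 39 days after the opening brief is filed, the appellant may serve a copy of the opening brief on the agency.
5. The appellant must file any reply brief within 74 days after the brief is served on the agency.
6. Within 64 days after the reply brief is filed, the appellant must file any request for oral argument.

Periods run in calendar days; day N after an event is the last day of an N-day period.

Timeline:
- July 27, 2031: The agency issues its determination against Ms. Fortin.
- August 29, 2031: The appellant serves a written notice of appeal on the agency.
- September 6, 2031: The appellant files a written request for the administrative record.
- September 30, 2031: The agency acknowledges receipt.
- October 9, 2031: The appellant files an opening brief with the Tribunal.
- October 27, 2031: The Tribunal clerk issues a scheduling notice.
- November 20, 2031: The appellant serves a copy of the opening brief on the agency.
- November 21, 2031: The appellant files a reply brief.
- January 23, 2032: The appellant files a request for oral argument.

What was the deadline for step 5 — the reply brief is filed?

February 2, 2032

Step 5 runs from November 20, 2031, when the brief is served on the agency. 74 days after November 20, 2031 is February 2, 2032.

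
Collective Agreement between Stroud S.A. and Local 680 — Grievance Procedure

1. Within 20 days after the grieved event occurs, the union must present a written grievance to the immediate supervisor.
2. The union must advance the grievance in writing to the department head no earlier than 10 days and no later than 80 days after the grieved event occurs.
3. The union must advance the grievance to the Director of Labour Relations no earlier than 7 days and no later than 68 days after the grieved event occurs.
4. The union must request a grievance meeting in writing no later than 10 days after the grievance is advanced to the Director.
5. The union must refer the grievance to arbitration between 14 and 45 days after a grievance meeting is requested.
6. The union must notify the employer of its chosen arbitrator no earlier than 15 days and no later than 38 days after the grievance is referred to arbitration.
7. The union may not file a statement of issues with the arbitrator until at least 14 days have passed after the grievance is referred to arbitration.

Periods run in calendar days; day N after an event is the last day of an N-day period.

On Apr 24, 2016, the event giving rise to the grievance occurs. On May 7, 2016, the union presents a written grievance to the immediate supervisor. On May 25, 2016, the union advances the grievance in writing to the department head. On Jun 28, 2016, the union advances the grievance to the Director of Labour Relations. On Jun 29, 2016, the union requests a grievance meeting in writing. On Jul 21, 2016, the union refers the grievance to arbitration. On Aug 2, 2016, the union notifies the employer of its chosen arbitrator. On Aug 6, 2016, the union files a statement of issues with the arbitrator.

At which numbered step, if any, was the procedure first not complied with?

Step 6

(1) due by Apr 24, 2016 + 20 days = May 14, 2016; done May 7, 2016 — timely.
(2) the permitted window runs from Apr 24, 2016 + 10 = May 4, 2016 to Apr 24, 2016 + 80 = Jul 13, 2016; done May 25, 2016, which is between those dates.
(3) the permitted window runs from Apr 24, 2016 + 7 = May 1, 2016 to Apr 24, 2016 + 68 = Jul 1, 2016; Jun 28, 2016 falls inside that range.
(4) due by Jun 28, 2016 + 10 days = Jul 8, 2016; done Jun 29, 2016 — timely.
(5) the permitted window runs from Jun 29, 2016 + 14 = Jul 13, 2016 to Jun 29, 2016 + 45 = Aug 13, 2016; done Jul 21, 2016, which is between those dates.
(6) the permitted window runs from Jul 21, 2016 + 15 = Aug 5, 2016 to Jul 21, 2016 + 38 = Aug 28, 2016; done Aug 2, 2016 — 3 days before the window opened.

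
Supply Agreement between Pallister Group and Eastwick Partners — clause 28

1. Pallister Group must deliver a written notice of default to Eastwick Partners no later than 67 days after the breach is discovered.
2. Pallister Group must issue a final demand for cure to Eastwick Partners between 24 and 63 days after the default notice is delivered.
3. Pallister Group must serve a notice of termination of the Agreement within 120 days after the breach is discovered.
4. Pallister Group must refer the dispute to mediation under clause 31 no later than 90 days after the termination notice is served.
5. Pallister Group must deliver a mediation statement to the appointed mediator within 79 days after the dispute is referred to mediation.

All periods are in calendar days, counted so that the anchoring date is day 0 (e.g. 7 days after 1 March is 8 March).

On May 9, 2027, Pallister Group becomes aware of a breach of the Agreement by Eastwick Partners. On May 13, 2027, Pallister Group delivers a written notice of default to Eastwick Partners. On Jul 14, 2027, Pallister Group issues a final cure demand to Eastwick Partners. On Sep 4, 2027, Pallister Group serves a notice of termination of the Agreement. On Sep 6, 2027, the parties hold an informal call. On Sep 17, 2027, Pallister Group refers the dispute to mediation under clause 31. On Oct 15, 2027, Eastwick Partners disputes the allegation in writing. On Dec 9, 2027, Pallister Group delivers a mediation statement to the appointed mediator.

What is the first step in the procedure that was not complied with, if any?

Step 1: 67 days after May 9, 2027 (when the breach is discovered) is Jul 15, 2027; completed May 13, 2027, before the deadline.
Step 2: the window is 24–63 days after May 13, 2027 (when the default notice is delivered), so Jun 6, 2027 through Jul 15, 2027; done Jul 14, 2027, which is between those dates.
Step 3: 120 days after May 9, 2027 (when the breach is discovered) is Sep 6, 2027; Sep 4, 2027 is within that limit.
Step 4: 90 days after Sep 4, 2027 (when the termination notice is served) is Dec 3, 2027; done Sep 17, 2027 — timely.
Step 5: 79 days after Sep 17, 2027 (when the dispute is referred to mediation) is Dec 5, 2027; not done until Dec 9, 2027, 4 days after the deadline.
The procedure was therefore not followed at step 5.

Step 5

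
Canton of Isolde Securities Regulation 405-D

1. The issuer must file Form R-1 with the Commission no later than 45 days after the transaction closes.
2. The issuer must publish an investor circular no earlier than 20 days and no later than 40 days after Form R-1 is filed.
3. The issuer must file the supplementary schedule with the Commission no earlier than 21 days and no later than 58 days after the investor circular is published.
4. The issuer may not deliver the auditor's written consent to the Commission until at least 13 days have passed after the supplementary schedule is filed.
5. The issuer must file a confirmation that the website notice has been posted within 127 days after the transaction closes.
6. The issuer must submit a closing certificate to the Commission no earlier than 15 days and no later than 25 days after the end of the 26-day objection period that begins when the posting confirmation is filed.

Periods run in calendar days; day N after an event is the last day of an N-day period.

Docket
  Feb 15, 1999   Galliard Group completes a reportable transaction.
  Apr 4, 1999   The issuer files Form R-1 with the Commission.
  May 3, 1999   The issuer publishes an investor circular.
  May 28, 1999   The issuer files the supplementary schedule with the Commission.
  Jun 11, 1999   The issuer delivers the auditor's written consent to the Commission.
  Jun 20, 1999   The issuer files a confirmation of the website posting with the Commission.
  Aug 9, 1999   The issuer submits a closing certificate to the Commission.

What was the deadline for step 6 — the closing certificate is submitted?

The posting confirmation is filed on Jun 20, 1999; the 26-day objection period therefore ends Jul 16, 1999, and step 6 runs from that date. The window is 15–25 days after Jul 16, 1999; it closes on Aug 10, 1999.

Aug 10, 1999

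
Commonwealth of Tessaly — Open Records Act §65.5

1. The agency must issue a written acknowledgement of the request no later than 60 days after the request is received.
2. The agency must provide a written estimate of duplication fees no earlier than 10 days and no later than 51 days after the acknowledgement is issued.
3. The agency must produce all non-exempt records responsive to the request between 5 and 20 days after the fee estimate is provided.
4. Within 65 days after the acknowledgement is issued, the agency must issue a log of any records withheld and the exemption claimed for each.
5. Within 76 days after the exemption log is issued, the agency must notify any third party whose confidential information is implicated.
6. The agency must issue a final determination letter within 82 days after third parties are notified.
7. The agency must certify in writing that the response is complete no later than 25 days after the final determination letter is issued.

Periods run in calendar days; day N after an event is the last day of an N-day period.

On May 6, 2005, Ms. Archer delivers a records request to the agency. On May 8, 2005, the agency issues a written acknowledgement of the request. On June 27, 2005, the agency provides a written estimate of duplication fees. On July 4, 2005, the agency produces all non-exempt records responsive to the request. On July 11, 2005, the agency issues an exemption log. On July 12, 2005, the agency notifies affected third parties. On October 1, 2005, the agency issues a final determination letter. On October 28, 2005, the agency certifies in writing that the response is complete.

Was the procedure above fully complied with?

Step 1 — counting 60 days from May 6, 2005 (when the request is received) gives a deadline of July 5, 2005; completed May 8, 2005, before the deadline.
Step 2 — 10 and 51 days from May 8, 2005 (when the acknowledgement is issued) are May 18, 2005 and June 28, 2005 respectively; June 27, 2005 falls inside that range.
Step 3 — 5 and 20 days from June 27, 2005 (when the fee estimate is provided) are July 2, 2005 and July 17, 2005 respectively; done July 4, 2005 — within the window.
Step 4 — counting 65 days from May 8, 2005 (when the acknowledgement is issued) gives a deadline of July 12, 2005; July 11, 2005 is within that limit.
Step 5 — counting 76 days from July 11, 2005 (when the exemption log is issued) gives a deadline of September 25, 2005; completed July 12, 2005, before the deadline.
Step 6 — counting 82 days from July 12, 2005 (when third parties are notified) gives a deadline of October 2, 2005; done October 1, 2005 — timely.
Step 7 — counting 25 days from October 1, 2005 (when the final determination letter is issued) gives a deadline of October 26, 2005; not done until October 28, 2005, 2 days after the deadline.
The analysis stops there.

No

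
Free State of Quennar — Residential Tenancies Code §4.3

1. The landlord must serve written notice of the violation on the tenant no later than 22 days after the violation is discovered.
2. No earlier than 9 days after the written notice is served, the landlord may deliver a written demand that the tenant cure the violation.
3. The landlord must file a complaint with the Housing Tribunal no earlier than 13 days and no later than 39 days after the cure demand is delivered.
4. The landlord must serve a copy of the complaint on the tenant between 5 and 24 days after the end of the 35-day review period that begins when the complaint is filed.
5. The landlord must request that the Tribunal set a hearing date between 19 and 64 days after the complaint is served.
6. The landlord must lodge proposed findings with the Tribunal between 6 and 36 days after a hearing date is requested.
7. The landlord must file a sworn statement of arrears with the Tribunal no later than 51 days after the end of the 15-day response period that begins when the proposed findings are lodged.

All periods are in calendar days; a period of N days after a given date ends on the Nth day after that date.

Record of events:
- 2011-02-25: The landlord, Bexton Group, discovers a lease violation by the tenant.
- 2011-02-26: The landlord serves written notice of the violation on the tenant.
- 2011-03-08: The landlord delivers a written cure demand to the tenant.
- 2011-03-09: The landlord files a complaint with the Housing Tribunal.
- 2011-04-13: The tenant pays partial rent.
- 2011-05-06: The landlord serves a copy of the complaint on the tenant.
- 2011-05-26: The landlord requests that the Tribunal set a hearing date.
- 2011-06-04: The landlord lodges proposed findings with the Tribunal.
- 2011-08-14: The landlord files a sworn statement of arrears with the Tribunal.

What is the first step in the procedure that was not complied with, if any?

Step 1 — counting 22 days from 2011-02-25 (when the violation is discovered) gives a deadline of 2011-03-19; 2011-02-26 is within that limit.
Step 2 — must wait 9 days from 2011-02-26 (when the written notice is served), so not before 2011-03-07; 2011-03-08 is on or after that date.
Step 3 — 13 and 39 days from 2011-03-08 (when the cure demand is delivered) are 2011-03-21 and 2011-04-16 respectively; done 2011-03-09 — 12 days before the window opened.
No need to go further; step 3 was not satisfied.

Step 3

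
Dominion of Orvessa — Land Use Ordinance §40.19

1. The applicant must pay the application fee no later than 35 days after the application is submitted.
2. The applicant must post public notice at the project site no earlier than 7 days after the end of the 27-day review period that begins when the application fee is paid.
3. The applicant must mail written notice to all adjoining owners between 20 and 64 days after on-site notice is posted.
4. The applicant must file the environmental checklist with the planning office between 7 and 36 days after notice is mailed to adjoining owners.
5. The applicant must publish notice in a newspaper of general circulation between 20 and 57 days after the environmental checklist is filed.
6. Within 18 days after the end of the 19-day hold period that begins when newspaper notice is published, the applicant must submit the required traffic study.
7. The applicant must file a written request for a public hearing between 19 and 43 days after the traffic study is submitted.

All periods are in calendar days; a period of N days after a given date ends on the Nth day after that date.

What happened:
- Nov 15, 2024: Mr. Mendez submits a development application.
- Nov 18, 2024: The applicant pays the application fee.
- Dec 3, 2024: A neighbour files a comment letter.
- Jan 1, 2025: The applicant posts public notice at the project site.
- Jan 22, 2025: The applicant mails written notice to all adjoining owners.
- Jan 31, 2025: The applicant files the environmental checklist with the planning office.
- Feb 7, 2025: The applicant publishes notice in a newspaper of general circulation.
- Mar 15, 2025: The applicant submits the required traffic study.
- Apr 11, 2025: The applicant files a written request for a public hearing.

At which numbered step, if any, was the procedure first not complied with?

Step 5

Step 1 — counting 35 days from Nov 15, 2024 (when the application is submitted) gives a deadline of Dec 20, 2024; completed Nov 18, 2024, before the deadline.
Step 2 — must wait 7 days from Dec 15, 2024 (end of the 27-day review period, which began when the application fee is paid on Nov 18, 2024), so not before Dec 22, 2024; done Jan 1, 2025, after the minimum wait.
Step 3 — 20 and 64 days from Jan 1, 2025 (when on-site notice is posted) are Jan 21, 2025 and Mar 6, 2025 respectively; Jan 22, 2025 falls inside that range.
Step 4 — 7 and 36 days from Jan 22, 2025 (when notice is mailed to adjoining owners) are Jan 29, 2025 and Feb 27, 2025 respectively; done Jan 31, 2025, which is between those dates.
Step 5 — 20 and 57 days from Jan 31, 2025 (when the environmental checklist is filed) are Feb 20, 2025 and Mar 29, 2025 respectively; done Feb 7, 2025 — 13 days before the window opened.
That is the first point of non-compliance.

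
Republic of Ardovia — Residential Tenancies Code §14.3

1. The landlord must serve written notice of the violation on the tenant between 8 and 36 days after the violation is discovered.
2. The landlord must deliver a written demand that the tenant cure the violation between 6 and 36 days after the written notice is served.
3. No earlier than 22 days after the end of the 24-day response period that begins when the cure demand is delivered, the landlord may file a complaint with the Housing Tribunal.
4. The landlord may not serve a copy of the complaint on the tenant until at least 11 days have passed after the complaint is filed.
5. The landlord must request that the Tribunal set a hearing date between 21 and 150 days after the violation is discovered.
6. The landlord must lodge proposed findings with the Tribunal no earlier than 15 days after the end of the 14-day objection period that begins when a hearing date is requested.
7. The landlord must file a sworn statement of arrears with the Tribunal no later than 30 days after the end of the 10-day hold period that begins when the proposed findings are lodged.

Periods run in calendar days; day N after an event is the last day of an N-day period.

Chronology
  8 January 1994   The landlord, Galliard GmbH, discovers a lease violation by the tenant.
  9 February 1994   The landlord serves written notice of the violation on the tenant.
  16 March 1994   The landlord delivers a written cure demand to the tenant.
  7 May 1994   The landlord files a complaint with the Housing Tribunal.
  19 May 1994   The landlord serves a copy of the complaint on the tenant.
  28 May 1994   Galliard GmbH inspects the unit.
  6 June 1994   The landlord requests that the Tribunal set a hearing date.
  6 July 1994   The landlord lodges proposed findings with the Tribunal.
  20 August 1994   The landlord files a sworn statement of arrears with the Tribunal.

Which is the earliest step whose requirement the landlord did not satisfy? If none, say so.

(1) the permitted window runs from 8 January 1994 + 8 = 16 January 1994 to 8 January 1994 + 36 = 13 February 1994; 9 February 1994 falls inside that range.
(2) the permitted window runs from 9 February 1994 + 6 = 15 February 1994 to 9 February 1994 + 36 = 17 March 1994; done 16 March 1994 — within the window.
(3) permitted from 9 April 1994 + 22 days = 1 May 1994 onward; 7 May 1994 is on or after that date.
(4) permitted from 7 May 1994 + 11 days = 18 May 1994 onward; done 19 May 1994 — permitted.
(5) the permitted window runs from 8 January 1994 + 21 = 29 January 1994 to 8 January 1994 + 150 = 7 June 1994; done 6 June 1994, which is between those dates.
(6) permitted from 20 June 1994 + 15 days = 5 July 1994 onward; done 6 July 1994, after the minimum wait.
(7) due by 16 July 1994 + 30 days = 15 August 1994; done 20 August 1994 — 5 days late.

Step 7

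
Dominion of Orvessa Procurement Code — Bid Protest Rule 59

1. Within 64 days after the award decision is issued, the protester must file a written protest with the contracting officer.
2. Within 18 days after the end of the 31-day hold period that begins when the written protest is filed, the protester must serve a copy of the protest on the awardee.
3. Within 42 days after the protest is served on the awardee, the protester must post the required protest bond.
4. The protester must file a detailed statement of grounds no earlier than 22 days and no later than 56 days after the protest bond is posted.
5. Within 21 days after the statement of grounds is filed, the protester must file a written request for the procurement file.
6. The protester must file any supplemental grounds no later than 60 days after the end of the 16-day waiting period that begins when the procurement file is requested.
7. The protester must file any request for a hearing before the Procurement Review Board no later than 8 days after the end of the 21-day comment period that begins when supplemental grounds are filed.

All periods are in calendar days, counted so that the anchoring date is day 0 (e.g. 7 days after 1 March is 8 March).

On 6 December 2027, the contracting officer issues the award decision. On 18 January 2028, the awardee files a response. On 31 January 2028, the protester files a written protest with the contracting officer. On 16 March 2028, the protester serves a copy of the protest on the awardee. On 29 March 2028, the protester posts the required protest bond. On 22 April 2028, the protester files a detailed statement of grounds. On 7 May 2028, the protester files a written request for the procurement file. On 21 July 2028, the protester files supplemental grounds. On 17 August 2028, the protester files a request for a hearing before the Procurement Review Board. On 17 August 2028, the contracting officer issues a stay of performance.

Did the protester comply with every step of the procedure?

Step 1 — counting 64 days from 6 December 2027 (when the award decision is issued) gives a deadline of 8 February 2028; done 31 January 2028 — timely.
Step 2 — counting 18 days from 2 March 2028 (end of the 31-day hold period, which began when the written protest is filed on 31 January 2028) gives a deadline of 20 March 2028; done 16 March 2028 — timely.
Step 3 — counting 42 days from 16 March 2028 (when the protest is served on the awardee) gives a deadline of 27 April 2028; done 29 March 2028 — timely.
Step 4 — 22 and 56 days from 29 March 2028 (when the protest bond is posted) are 20 April 2028 and 24 May 2028 respectively; done 22 April 2028 — within the window.
Step 5 — counting 21 days from 22 April 2028 (when the statement of grounds is filed) gives a deadline of 13 May 2028; 7 May 2028 is within that limit.
Step 6 — counting 60 days from 23 May 2028 (end of the 16-day waiting period, which began when the procurement file is requested on 7 May 2028) gives a deadline of 22 July 2028; 21 July 2028 is within that limit.
Step 7 — counting 8 days from 11 August 2028 (end of the 21-day comment period, which began when supplemental grounds are filed on 21 July 2028) gives a deadline of 19 August 2028; 17 August 2028 is within that limit.

Yes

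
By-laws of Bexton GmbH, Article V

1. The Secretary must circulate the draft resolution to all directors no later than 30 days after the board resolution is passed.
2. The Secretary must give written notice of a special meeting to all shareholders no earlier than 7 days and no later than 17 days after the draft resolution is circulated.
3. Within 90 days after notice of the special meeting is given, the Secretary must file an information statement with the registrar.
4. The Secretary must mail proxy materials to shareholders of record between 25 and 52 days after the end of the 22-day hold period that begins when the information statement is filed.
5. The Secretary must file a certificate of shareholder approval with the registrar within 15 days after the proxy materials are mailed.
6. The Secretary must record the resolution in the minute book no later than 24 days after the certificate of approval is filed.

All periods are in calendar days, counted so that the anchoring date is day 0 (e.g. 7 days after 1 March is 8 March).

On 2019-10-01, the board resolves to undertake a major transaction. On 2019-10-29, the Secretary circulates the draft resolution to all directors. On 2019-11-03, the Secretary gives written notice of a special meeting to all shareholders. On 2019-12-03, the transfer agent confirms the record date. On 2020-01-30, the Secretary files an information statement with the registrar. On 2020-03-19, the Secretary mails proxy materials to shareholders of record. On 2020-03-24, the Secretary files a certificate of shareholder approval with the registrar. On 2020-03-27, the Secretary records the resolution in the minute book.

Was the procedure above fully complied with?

(1) due by 2019-10-01 + 30 days = 2019-10-31; done 2019-10-29 — timely.
(2) the permitted window runs from 2019-10-29 + 7 = 2019-11-05 to 2019-10-29 + 17 = 2019-11-15; 2019-11-03 is 2 days too early.
Later steps need not be reached.

No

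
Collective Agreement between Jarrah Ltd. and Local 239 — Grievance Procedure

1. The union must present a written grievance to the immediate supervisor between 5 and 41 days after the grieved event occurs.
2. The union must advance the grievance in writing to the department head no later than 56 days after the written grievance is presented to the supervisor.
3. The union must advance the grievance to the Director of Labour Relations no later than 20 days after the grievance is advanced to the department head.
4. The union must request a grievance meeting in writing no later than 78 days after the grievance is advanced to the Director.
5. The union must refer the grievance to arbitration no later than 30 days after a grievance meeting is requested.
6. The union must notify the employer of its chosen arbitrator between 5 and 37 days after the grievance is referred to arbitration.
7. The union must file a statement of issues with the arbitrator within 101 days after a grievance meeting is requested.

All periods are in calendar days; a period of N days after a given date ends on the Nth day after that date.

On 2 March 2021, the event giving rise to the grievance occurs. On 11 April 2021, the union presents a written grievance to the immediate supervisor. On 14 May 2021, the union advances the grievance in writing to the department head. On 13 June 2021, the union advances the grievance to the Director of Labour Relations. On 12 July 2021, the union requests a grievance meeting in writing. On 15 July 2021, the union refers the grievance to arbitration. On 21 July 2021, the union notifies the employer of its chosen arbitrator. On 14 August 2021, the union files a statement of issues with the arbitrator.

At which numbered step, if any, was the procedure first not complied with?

(1) the permitted window runs from 2 March 2021 + 5 = 7 March 2021 to 2 March 2021 + 41 = 12 April 2021; done 11 April 2021, which is between those dates.
(2) due by 11 April 2021 + 56 days = 6 June 2021; done 14 May 2021 — timely.
(3) due by 14 May 2021 + 20 days = 3 June 2021; 13 June 2021 misses that deadline by 10 days.
The analysis stops there.

Step 3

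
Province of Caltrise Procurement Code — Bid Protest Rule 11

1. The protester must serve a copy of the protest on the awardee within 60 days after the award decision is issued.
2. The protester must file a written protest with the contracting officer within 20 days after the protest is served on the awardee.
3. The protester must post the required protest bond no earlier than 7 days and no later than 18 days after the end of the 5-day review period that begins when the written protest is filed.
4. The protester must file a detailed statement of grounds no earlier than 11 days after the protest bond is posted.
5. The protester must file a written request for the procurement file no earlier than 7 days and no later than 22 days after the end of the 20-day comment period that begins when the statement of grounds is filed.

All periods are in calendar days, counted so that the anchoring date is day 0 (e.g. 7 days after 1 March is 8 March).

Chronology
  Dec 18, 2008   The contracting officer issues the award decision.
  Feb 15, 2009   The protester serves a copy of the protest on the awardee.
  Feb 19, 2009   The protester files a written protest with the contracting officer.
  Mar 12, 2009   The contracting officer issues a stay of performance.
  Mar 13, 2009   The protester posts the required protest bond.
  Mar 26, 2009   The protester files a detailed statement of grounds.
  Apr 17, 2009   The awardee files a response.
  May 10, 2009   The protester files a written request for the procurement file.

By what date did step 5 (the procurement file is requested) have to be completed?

May 7, 2009

The statement of grounds is filed on Mar 26, 2009; the 20-day comment period therefore ends Apr 15, 2009, and step 5 runs from that date. The window is 7–22 days after Apr 15, 2009; it closes on May 7, 2009.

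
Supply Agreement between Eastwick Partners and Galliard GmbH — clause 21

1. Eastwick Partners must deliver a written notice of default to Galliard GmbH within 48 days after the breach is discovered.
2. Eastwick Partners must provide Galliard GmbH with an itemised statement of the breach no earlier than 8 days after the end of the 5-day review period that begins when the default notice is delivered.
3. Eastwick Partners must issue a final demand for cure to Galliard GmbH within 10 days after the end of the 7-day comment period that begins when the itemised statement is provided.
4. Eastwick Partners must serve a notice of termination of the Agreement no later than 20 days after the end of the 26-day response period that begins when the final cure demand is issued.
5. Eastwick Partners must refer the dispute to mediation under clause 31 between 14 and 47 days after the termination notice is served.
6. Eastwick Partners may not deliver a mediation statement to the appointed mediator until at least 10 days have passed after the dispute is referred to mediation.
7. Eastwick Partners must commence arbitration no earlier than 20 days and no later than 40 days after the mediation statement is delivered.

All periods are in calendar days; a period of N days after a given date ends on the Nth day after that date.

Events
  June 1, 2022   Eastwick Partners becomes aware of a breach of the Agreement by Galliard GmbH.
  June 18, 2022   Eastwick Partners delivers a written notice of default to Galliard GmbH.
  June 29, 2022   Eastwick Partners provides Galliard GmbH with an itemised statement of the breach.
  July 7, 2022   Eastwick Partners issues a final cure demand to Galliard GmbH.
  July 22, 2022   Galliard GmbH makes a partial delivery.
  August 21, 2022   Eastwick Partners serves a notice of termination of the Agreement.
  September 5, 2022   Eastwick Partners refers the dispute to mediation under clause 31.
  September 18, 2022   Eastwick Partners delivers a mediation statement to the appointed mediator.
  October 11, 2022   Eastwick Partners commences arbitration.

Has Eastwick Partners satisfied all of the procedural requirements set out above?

(1) due by June 1, 2022 + 48 days = July 19, 2022; completed June 18, 2022, before the deadline.
(2) permitted from June 23, 2022 + 8 days = July 1, 2022 onward; acted on June 29, 2022, 2 days prematurely.

No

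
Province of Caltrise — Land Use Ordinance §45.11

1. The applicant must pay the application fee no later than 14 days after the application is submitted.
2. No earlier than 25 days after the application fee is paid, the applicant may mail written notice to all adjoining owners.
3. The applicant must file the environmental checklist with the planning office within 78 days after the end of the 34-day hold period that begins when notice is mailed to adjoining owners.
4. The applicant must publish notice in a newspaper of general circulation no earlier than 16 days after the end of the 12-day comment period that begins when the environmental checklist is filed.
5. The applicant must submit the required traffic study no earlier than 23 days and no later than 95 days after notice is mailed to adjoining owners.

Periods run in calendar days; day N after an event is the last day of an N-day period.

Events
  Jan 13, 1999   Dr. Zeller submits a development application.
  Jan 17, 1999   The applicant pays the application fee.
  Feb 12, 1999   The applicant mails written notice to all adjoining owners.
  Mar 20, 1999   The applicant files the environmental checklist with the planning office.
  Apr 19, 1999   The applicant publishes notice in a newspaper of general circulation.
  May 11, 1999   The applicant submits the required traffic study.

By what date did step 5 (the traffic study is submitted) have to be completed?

May 18, 1999

Step 5 runs from Feb 12, 1999, when notice is mailed to adjoining owners. The window is 23–95 days after Feb 12, 1999; it closes on May 18, 1999.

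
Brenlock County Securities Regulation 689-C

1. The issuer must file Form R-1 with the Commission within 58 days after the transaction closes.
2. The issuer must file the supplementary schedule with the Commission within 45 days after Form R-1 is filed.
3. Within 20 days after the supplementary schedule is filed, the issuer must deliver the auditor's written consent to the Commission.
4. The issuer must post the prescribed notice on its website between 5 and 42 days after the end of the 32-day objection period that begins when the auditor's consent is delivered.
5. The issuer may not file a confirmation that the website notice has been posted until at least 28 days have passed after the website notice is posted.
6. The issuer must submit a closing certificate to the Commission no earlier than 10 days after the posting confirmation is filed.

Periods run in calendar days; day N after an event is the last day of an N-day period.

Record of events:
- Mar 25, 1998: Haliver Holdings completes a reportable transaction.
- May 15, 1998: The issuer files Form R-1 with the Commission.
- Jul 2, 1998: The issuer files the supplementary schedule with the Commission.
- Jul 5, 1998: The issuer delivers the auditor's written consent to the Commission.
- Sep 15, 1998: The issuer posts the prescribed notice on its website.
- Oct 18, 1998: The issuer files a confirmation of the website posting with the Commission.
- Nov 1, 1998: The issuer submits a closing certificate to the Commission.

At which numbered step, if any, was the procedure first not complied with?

Step 1: 58 days after Mar 25, 1998 (when the transaction closes) is May 22, 1998; completed May 15, 1998, before the deadline.
Step 2: 45 days after May 15, 1998 (when Form R-1 is filed) is Jun 29, 1998; not done until Jul 2, 1998, 3 days after the deadline.

Step 2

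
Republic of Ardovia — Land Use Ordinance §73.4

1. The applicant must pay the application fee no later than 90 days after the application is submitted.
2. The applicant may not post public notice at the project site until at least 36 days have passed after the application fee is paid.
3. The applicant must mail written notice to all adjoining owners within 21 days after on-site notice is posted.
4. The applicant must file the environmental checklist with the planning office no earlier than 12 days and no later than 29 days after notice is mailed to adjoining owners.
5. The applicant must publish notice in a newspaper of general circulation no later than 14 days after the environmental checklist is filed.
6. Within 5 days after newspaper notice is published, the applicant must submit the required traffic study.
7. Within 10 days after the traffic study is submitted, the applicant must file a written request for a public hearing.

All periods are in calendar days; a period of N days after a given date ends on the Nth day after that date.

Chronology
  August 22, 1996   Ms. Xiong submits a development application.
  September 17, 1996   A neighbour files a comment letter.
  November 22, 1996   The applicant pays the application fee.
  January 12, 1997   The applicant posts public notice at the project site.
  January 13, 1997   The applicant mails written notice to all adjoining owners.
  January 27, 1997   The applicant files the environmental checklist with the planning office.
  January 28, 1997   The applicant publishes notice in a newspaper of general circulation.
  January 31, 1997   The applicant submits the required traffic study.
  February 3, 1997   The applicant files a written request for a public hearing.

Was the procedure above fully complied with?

No

(1) due by August 22, 1996 + 90 days = November 20, 1996; done November 22, 1996 — 2 days late.
No need to go further; step 1 was not satisfied.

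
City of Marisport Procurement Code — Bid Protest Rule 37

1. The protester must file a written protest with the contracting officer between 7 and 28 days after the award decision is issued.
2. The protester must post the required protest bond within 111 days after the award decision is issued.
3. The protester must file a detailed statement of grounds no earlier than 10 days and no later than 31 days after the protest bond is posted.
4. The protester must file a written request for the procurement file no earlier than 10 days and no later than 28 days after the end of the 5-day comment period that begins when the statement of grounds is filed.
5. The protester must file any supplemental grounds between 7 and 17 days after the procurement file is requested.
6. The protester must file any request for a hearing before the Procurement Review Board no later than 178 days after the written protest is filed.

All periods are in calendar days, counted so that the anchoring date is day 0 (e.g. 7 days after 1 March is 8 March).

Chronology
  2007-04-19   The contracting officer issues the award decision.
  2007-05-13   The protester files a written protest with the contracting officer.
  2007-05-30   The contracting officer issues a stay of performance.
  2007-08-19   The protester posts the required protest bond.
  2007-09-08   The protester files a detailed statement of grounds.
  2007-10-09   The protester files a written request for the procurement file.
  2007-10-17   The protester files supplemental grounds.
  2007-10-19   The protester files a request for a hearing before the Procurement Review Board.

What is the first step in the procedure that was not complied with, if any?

Step 1: the window is 7–28 days after 2007-04-19 (when the award decision is issued), so 2007-04-26 through 2007-05-17; 2007-05-13 falls inside that range.
Step 2: 111 days after 2007-04-19 (when the award decision is issued) is 2007-08-08; not done until 2007-08-19, 11 days after the deadline.
The analysis stops there.

Step 2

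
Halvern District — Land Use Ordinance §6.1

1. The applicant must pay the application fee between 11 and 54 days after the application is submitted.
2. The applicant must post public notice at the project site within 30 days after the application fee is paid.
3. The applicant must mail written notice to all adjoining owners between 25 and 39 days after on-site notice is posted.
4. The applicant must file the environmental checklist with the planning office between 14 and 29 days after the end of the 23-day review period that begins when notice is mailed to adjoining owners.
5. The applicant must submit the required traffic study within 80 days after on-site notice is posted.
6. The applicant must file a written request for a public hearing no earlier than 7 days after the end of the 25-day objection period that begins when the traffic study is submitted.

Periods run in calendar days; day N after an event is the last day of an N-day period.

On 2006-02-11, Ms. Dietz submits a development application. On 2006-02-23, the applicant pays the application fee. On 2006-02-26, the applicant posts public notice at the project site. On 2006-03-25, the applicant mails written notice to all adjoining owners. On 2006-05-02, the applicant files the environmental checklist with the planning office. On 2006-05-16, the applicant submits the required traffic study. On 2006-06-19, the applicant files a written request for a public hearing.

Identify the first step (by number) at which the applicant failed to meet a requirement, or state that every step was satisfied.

Step 1 — 11 and 54 days from 2006-02-11 (when the application is submitted) are 2006-02-22 and 2006-04-06 respectively; done 2006-02-23 — within the window.
Step 2 — counting 30 days from 2006-02-23 (when the application fee is paid) gives a deadline of 2006-03-25; 2006-02-26 is within that limit.
Step 3 — 25 and 39 days from 2006-02-26 (when on-site notice is posted) are 2006-03-23 and 2006-04-06 respectively; done 2006-03-25 — within the window.
Step 4 — 14 and 29 days from 2006-04-17 (end of the 23-day review period, which began when notice is mailed to adjoining owners on 2006-03-25) are 2006-05-01 and 2006-05-16 respectively; done 2006-05-02 — within the window.
Step 5 — counting 80 days from 2006-02-26 (when on-site notice is posted) gives a deadline of 2006-05-17; done 2006-05-16 — timely.
Step 6 — must wait 7 days from 2006-06-10 (end of the 25-day objection period, which began when the traffic study is submitted on 2006-05-16), so not before 2006-06-17; done 2006-06-19, after the minimum wait.

None — every step was satisfied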